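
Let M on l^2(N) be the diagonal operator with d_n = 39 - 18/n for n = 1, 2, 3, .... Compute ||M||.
||M|| = 39

For a diagonal operator on l^2 with entries d_n, ||M|| = sup_n |d_n|. Here d_1 = 21, d_2 = 30, ..., and d_n = 39 - 18/n increases monotonically toward 39. All terms lie in [21, 39), so |d_n| = d_n and the supremum is the limit 39, which is not attained by any individual d_n. Hence ||M|| = 39.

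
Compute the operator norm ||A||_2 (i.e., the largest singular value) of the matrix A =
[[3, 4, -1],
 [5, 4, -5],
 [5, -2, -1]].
||A||_2 ≈ 9.7631 (= sqrt(largest eigenvalue of A^T A))

||A||_2 = sigma_max(A) = sqrt(lambda_max(A^T A)). Form the symmetric matrix M = A^T A =
[[59, 22, -33],
 [22, 36, -22],
 [-33, -22, 27]].
Its characteristic polynomial (trace, sum of principal 2x2 minors, determinant of M give the coefficients) is
  p(λ) = det(λ I - M) = λ^3 - 122λ^2 + 2632λ - 8464.
No integer candidate from the rational root theorem (±divisors of 8464) is a root, so the roots are irrational. The cubic discriminant is Δ = 15685084672 > 0, so there are three distinct real roots. p(3) = -1639 and p(4) = 176 have opposite signs, so a root lies in (3, 4); Newton's method refines it to λ ≈ 3.8974. p(22) = 1040 and p(23) = -299 have opposite signs, so a root lies in (22, 23); Newton's method refines it to λ ≈ 22.7836. p(95) = -2099 and p(96) = 4592 have opposite signs, so a root lies in (95, 96); Newton's method refines it to λ ≈ 95.319. Check (Vieta): the three roots sum to 122, matching tr M = 122.
So the eigenvalues of A^T A are ≈ 3.8974, 22.7836, 95.319 (all ≥ 0, as they must be for A^T A). The largest is λ_max ≈ 95.319, hence ||A||_2 = sqrt(λ_max) ≈ 9.7631.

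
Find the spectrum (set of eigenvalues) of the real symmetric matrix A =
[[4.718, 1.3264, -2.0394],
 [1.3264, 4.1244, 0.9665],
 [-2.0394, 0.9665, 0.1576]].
sigma(A) ≈ {-1, 4, 6}

A is real symmetric, so its spectrum consists of real eigenvalues. Expanding the characteristic polynomial of the displayed matrix gives
  det(λ I - A) = p(λ) = λ^3 + (-9)λ^2 + (14)λ + (24).
Solving p(λ) = 0 yields eigenvalues ≈ -1, 4, 6. (A is shown rounded to 4 decimals, so these recover the underlying integer eigenvalues to within that precision.)
Verification: the trace of A = 9 equals the sum of eigenvalues 9, and det(A) ≈ -24.0006 matches the eigenvalue product -24.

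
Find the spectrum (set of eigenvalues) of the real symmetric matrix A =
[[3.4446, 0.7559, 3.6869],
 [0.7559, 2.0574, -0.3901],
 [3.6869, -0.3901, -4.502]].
sigma(A) ≈ {-6, 2, 5}

A is real symmetric, so its spectrum consists of real eigenvalues. Expanding the characteristic polynomial of the displayed matrix gives
  det(λ I - A) = p(λ) = λ^3 + (-1)λ^2 + (-32)λ + (59.9982).
Solving p(λ) = 0 yields eigenvalues ≈ -6, 2, 5. (A is shown rounded to 4 decimals, so these recover the underlying integer eigenvalues to within that precision.)
Verification: the trace of A = 1 equals the sum of eigenvalues 1, and det(A) ≈ -59.9982 matches the eigenvalue product -60.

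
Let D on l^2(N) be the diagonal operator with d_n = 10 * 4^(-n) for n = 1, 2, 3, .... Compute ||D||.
||D|| = 5/2 (attained at n = 1)

For D diagonal, ||D|| = sup_n |d_n|. The sequence d_n = 10 * 4^(-n) is positive and strictly decreasing (ratio 4^(-1) < 1), so the supremum is d_1 = 10/4 = 5/2. Hence ||D|| = 5/2.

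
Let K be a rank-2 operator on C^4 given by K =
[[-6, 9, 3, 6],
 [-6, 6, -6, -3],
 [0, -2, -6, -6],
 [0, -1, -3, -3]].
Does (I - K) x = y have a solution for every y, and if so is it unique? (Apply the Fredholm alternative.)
(I - K) is invertible (det(I - K) = 13 ≠ 0), so for every y in C^4 the equation (I - K) x = y has a unique solution.

K has rank 2 and factors as K = U V^T = u1 v1^T + u2 v2^T with u1 = (-3, -3, 0, 0), v1 = (2, -3, -1, -2), u2 = (0, -3, -2, -1), v2 = (0, 1, 3, 3) (multiplying out reproduces the displayed K). The nonzero eigenvalues of U V^T coincide with those of the 2 x 2 matrix G = V^T U = [[v1·u1, v1·u2], [v2·u1, v2·u2]] = [[3, 13], [-3, -12]], and by the Sylvester determinant identity det(I_4 - U V^T) = det(I_2 - V^T U) = det([[-2, -13], [3, 13]]) = (-2)(13) - (-13)(3) = 13. (Direct check: I - K =
[[7, -9, -3, -6],
 [6, -5, 6, 3],
 [0, 2, 7, 6],
 [0, 1, 3, 4]]
has determinant 13.) The finite-dimensional Fredholm alternative says: either (I - K) is invertible, or ker(I - K) ≠ {0} and then range(I - K) = ker((I - K)^*)^⊥, with dim ker(I - K) = dim ker((I - K)^*). Since det(I - K) ≠ 0, 1 is not an eigenvalue of K and ker(I - K) = {0}, so we are in the first case: for every y there is a unique x = (I - K)^(-1) y. (Explicitly, by the Woodbury identity, (I - U V^T)^(-1) = I + U (I_2 - G)^(-1) V^T.)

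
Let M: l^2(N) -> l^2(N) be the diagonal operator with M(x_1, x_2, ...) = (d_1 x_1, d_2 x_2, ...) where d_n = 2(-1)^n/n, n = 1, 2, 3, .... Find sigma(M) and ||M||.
sigma(M) = {2(-1)^n/n : n ≥ 1} ∪ {0}; ||M|| = 2

A bounded diagonal operator on l^2 with diagonal entries d_n has spectrum equal to the closure of {d_n : n ≥ 1}: every d_n is an eigenvalue (with eigenvector e_n), so {d_n} ⊂ sigma(M); the spectrum is closed, so its closure is too; and for lambda not in the closure, (M - lambda I) has bounded inverse (the diagonal entries 1/(d_n - lambda) are bounded). For our sequence d_n = 2(-1)^n/n, n = 1, 2, 3, ...:
  - {d_n} = {2(-1)^n/n : n ≥ 1}; the only limit point is 0
  - closure = {2(-1)^n/n : n ≥ 1} ∪ {0}
For the norm: a diagonal operator has ||M|| = sup_n |d_n|. Here |d_n| = 2/n is decreasing, so sup_n |d_n| = |d_1| = 2. So ||M|| = 2.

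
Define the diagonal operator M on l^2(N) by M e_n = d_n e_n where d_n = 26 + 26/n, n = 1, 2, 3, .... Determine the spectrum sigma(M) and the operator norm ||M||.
sigma(M) = {26 + 26/n : n ≥ 1} ∪ {26}; ||M|| = 52

A bounded diagonal operator on l^2 with diagonal entries d_n has spectrum equal to the closure of {d_n : n ≥ 1}: every d_n is an eigenvalue (with eigenvector e_n), so {d_n} ⊂ sigma(M); the spectrum is closed, so its closure is too; and for lambda not in the closure, (M - lambda I) has bounded inverse (the diagonal entries 1/(d_n - lambda) are bounded). For our sequence d_n = 26 + 26/n, n = 1, 2, 3, ...:
  - {d_n} = {26 + 26/n : n ≥ 1}; the only limit point is 26
  - closure = {26 + 26/n : n ≥ 1} ∪ {26}
For the norm: a diagonal operator has ||M|| = sup_n |d_n|. Here d_n = 26 + 26/n is positive and decreasing, so sup_n |d_n| = d_1 = 26 + 26 = 52. So ||M|| = 52.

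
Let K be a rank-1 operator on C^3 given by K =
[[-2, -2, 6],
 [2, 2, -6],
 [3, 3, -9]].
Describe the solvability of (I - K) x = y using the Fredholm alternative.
(I - K) is invertible (det(I - K) = 10 ≠ 0), so for every y in C^3 the equation (I - K) x = y has a unique solution.

K has rank 1, so it is an outer product K = u v^T: every row of K is a multiple of one row vector. Reading off the entries, u = (2, -2, -3) and v = (-1, -1, 3) (row i of K equals u_i·v^T). A rank-one matrix u v^T satisfies K u = u (v·u) and kills the (2)-dimensional subspace v^⊥, so its characteristic polynomial is lambda^2 (lambda - v·u) with v·u = tr K = -9. Hence the eigenvalues of I - K are 1 (multiplicity 2) and 1 - (-9) = 10, so det(I - K) = 10. (Direct check: I - K =
[[3, 2, -6],
 [-2, -1, 6],
 [-3, -3, 10]]
has determinant 10.) The finite-dimensional Fredholm alternative says: either (I - K) is invertible, or ker(I - K) ≠ {0} and then range(I - K) = ker((I - K)^*)^⊥, with dim ker(I - K) = dim ker((I - K)^*). Since det(I - K) ≠ 0, 1 is not an eigenvalue of K and ker(I - K) = {0}, so we are in the first case: for every y there is a unique x = (I - K)^(-1) y. Explicitly, by the Sherman–Morrison formula, (I - u v^T)^(-1) = I + u v^T/(1 - v·u), i.e. (I - K)^(-1) = I + K/(10).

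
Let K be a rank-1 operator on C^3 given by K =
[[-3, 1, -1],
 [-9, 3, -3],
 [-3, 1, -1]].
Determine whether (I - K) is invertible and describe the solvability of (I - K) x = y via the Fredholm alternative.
(I - K) is invertible (det(I - K) = 2 ≠ 0), so for every y in C^3 the equation (I - K) x = y has a unique solution.

K has rank 1, so it is an outer product K = u v^T: every row of K is a multiple of one row vector. Reading off the entries, u = (-1, -3, -1) and v = (3, -1, 1) (row i of K equals u_i·v^T). A rank-one matrix u v^T satisfies K u = u (v·u) and kills the (2)-dimensional subspace v^⊥, so its characteristic polynomial is lambda^2 (lambda - v·u) with v·u = tr K = -1. Hence the eigenvalues of I - K are 1 (multiplicity 2) and 1 - (-1) = 2, so det(I - K) = 2. (Direct check: I - K =
[[4, -1, 1],
 [9, -2, 3],
 [3, -1, 2]]
has determinant 2.) The finite-dimensional Fredholm alternative says: either (I - K) is invertible, or ker(I - K) ≠ {0} and then range(I - K) = ker((I - K)^*)^⊥, with dim ker(I - K) = dim ker((I - K)^*). Since det(I - K) ≠ 0, 1 is not an eigenvalue of K and ker(I - K) = {0}, so we are in the first case: for every y there is a unique x = (I - K)^(-1) y. Explicitly, by the Sherman–Morrison formula, (I - u v^T)^(-1) = I + u v^T/(1 - v·u), i.e. (I - K)^(-1) = I + K/(2).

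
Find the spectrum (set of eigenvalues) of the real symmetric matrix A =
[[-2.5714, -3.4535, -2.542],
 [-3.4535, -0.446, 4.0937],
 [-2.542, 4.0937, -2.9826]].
sigma(A) ≈ {-6, -5, 5}

A is real symmetric, so its spectrum consists of real eigenvalues. Expanding the characteristic polynomial of the displayed matrix gives
  det(λ I - A) = p(λ) = λ^3 + (6)λ^2 + (-25)λ + (-150.0019).
Solving p(λ) = 0 yields eigenvalues ≈ -6, -5, 5. (A is shown rounded to 4 decimals, so these recover the underlying integer eigenvalues to within that precision.)
Verification: the trace of A = -6 equals the sum of eigenvalues -6, and det(A) ≈ 150.0019 matches the eigenvalue product 150.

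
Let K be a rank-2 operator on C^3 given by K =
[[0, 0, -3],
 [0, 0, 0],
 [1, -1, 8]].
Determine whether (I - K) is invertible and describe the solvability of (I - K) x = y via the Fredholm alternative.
(I - K) is invertible (det(I - K) = -4 ≠ 0), so for every y in C^3 the equation (I - K) x = y has a unique solution.

K has rank 2 and factors as K = U V^T = u1 v1^T + u2 v2^T with u1 = (-1, 0, 2), v1 = (0, 0, 3), u2 = (0, 0, -1), v2 = (-1, 1, -2) (multiplying out reproduces the displayed K). The nonzero eigenvalues of U V^T coincide with those of the 2 x 2 matrix G = V^T U = [[v1·u1, v1·u2], [v2·u1, v2·u2]] = [[6, -3], [-3, 2]], and by the Sylvester determinant identity det(I_3 - U V^T) = det(I_2 - V^T U) = det([[-5, 3], [3, -1]]) = (-5)(-1) - (3)(3) = -4. (Direct check: I - K =
[[1, 0, 3],
 [0, 1, 0],
 [-1, 1, -7]]
has determinant -4.) The finite-dimensional Fredholm alternative says: either (I - K) is invertible, or ker(I - K) ≠ {0} and then range(I - K) = ker((I - K)^*)^⊥, with dim ker(I - K) = dim ker((I - K)^*). Since det(I - K) ≠ 0, 1 is not an eigenvalue of K and ker(I - K) = {0}, so we are in the first case: for every y there is a unique x = (I - K)^(-1) y. (Explicitly, by the Woodbury identity, (I - U V^T)^(-1) = I + U (I_2 - G)^(-1) V^T.)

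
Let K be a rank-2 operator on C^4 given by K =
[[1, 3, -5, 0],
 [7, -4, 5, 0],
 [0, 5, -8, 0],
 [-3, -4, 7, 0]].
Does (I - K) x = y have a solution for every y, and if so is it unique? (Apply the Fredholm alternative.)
(I - K) is invertible (det(I - K) = -14 ≠ 0), so for every y in C^4 the equation (I - K) x = y has a unique solution.

K has rank 2 and factors as K = U V^T = u1 v1^T + u2 v2^T with u1 = (1, -3, 2, -1), v1 = (-1, 2, -3, 0), u2 = (1, 2, 1, -2), v2 = (2, 1, -2, 0) (multiplying out reproduces the displayed K). The nonzero eigenvalues of U V^T coincide with those of the 2 x 2 matrix G = V^T U = [[v1·u1, v1·u2], [v2·u1, v2·u2]] = [[-13, 0], [-5, 2]], and by the Sylvester determinant identity det(I_4 - U V^T) = det(I_2 - V^T U) = det([[14, 0], [5, -1]]) = (14)(-1) - (0)(5) = -14. (Direct check: I - K =
[[0, -3, 5, 0],
 [-7, 5, -5, 0],
 [0, -5, 9, 0],
 [3, 4, -7, 1]]
has determinant -14.) The finite-dimensional Fredholm alternative says: either (I - K) is invertible, or ker(I - K) ≠ {0} and then range(I - K) = ker((I - K)^*)^⊥, with dim ker(I - K) = dim ker((I - K)^*). Since det(I - K) ≠ 0, 1 is not an eigenvalue of K and ker(I - K) = {0}, so we are in the first case: for every y there is a unique x = (I - K)^(-1) y. (Explicitly, by the Woodbury identity, (I - U V^T)^(-1) = I + U (I_2 - G)^(-1) V^T.)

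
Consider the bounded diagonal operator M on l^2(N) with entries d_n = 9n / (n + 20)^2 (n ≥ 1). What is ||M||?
||M|| = 9/80 (attained at n = 20)

For M diagonal, ||M|| = sup_n |d_n|. Treat f(x) = 9x / (x + 20)^2 for real x > 0. By the quotient rule, f'(x) = 9(20 - x)/(x + 20)^3, which is positive for x < 20 and negative for x > 20. So f has a unique maximum at x = 20, and since 20 is a positive integer, the supremum over n ≥ 1 is attained at n = 20: d_20 = 9·20/(20 + 20)^2 = 9·20/1600 = 9/80. Hence ||M|| = 9/80.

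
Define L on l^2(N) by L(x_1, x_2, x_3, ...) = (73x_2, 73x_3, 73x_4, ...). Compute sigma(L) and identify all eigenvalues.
sigma(L) = closed disk {z in C : |z| ≤ 73}; sigma_p(L) = open disk {z in C : |z| < 73}

Note L = 73·V where V is the unit left shift (V x)_k = x_{k+1}; so sigma(L) = 73·sigma(V) and ||L|| = 73||V||. ||L x||^2 = 5329sum_{k≥2} |x_k|^2 ≤ 5329||x||^2, with equality on {x : x_1 = 0}, so ||L|| = 73. For any lambda with |lambda| < 73, set r = lambda/73 (|r| < 1); the vector x = (1, r, r^2, ...) is in l^2 and satisfies L x = 73(r, r^2, ...) = lambda x, so lambda is an eigenvalue. On the boundary |lambda| = 73 the geometric series diverges, so no l^2 eigenvector exists, but these lambda lie in the approximate point spectrum. Hence sigma(L) is the closed disk of radius 73 and sigma_p(L) is the open disk.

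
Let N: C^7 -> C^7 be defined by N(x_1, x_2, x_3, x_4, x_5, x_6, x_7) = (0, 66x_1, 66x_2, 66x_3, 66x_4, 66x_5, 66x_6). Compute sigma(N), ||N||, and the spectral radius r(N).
sigma(N) = {0}; ||N|| = 66; r(N) = 0. (N is nilpotent with N^7 = 0.)

On C^7, N is a strictly lower-triangular matrix with 66 on the subdiagonal and zeros elsewhere, so its characteristic polynomial is lambda^7 and every eigenvalue is 0: sigma(N) = {0}. For the operator norm, N e_i = 66e_{i+1} for i = 1, ..., 6 and N e_7 = 0, so the singular values of N are 66 (with multiplicity 6) and 0; hence ||N|| = 66. The spectral radius r(N) = max|lambda| = 0. Note ||N|| > r(N) — characteristic of non-normal nilpotent operators. Indeed N^7 = 0.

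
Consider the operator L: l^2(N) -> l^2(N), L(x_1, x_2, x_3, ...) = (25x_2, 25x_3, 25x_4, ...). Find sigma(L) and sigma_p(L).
sigma(L) = closed disk {z in C : |z| ≤ 25}; sigma_p(L) = open disk {z in C : |z| < 25}

Note L = 25·V where V is the unit left shift (V x)_k = x_{k+1}; so sigma(L) = 25·sigma(V) and ||L|| = 25||V||. ||L x||^2 = 625sum_{k≥2} |x_k|^2 ≤ 625||x||^2, with equality on {x : x_1 = 0}, so ||L|| = 25. For any lambda with |lambda| < 25, set r = lambda/25 (|r| < 1); the vector x = (1, r, r^2, ...) is in l^2 and satisfies L x = 25(r, r^2, ...) = lambda x, so lambda is an eigenvalue. On the boundary |lambda| = 25 the geometric series diverges, so no l^2 eigenvector exists, but these lambda lie in the approximate point spectrum. Hence sigma(L) is the closed disk of radius 25 and sigma_p(L) is the open disk.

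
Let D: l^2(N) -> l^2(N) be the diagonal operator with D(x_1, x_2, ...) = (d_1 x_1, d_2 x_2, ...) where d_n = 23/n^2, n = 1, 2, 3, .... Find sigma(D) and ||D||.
sigma(D) = {23/n^2 : n ≥ 1} ∪ {0}; ||D|| = 23

A bounded diagonal operator on l^2 with diagonal entries d_n has spectrum equal to the closure of {d_n : n ≥ 1}: every d_n is an eigenvalue (with eigenvector e_n), so {d_n} ⊂ sigma(D); the spectrum is closed, so its closure is too; and for lambda not in the closure, (D - lambda I) has bounded inverse (the diagonal entries 1/(d_n - lambda) are bounded). For our sequence d_n = 23/n^2, n = 1, 2, 3, ...:
  - {d_n} = {23/n^2 : n ≥ 1}; the only limit point is 0
  - closure = {23/n^2 : n ≥ 1} ∪ {0}
For the norm: a diagonal operator has ||D|| = sup_n |d_n|. Here d_n = 23/n^2 is positive and decreasing, so sup_n |d_n| = d_1 = 23. So ||D|| = 23.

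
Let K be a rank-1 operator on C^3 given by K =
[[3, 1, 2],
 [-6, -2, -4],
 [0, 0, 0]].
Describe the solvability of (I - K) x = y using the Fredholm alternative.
(I - K) is singular (det(I - K) = 0, i.e. 1 ∈ sigma(K)). (I - K) x = y is solvable iff y ⊥ ker((I - K)^*) = span{(3, 1, 2)}, i.e. iff 3y_1 + y_2 + 2y_3 = 0. When solvable, the solutions are x = y + c·(1, -2, 0), c arbitrary (ker(I - K) = span{(1, -2, 0)}, dimension 1).

K has rank 1, so it is an outer product K = u v^T: every row of K is a multiple of one row vector. Reading off the entries, u = (1, -2, 0) and v = (3, 1, 2) (row i of K equals u_i·v^T). A rank-one matrix u v^T satisfies K u = u (v·u) and kills the (2)-dimensional subspace v^⊥, so its characteristic polynomial is lambda^2 (lambda - v·u) with v·u = tr K = 1. Hence the eigenvalues of I - K are 1 (multiplicity 2) and 1 - (1) = 0, so det(I - K) = 0. (Direct check: I - K =
[[-2, -1, -2],
 [6, 3, 4],
 [0, 0, 1]]
has determinant 0.) So 1 is an eigenvalue of K and (I - K) is not invertible. The finite-dimensional Fredholm alternative says: either (I - K) is invertible, or ker(I - K) ≠ {0} and then range(I - K) = ker((I - K)^*)^⊥, with dim ker(I - K) = dim ker((I - K)^*). We are in the second case, so we need both kernels. Kernel of I - K: (I - K) u = u - u (v·u) = u - u = 0, so ker(I - K) = span{u} = span{(1, -2, 0)} (it is exactly 1-dimensional because rank(I - K) = 2). Kernel of the adjoint: K is real, so (I - K)^* = I - K^T = I - v u^T, and (I - v u^T) v = v - v (u·v) = 0; hence ker((I - K)^*) = span{v} = span{(3, 1, 2)}. Therefore (I - K) x = y is solvable iff <y, v> = 0, i.e. iff 3y_1 + y_2 + 2y_3 = 0. When this holds, K y = u (v·y) = 0, so (I - K) y = y and x = y is a particular solution; the full solution set is the line x = y + c·u = y + c·(1, -2, 0), c ∈ C.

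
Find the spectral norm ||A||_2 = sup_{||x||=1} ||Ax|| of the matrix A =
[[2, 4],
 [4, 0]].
||A||_2 = sqrt((36 + sqrt(272))/2) ≈ 5.1231 (= sqrt(largest eigenvalue of A^T A))

||A||_2 = sigma_max(A) = sqrt(lambda_max(A^T A)). Form the symmetric matrix M = A^T A =
[[20, 8],
 [8, 16]].
Its characteristic polynomial (trace, determinant of M give the coefficients) is
  p(λ) = det(λ I - M) = λ^2 - 36λ + 256.
For λ^2 - 36λ + 256 the discriminant is 272. It is nonnegative but not a perfect square, so the roots are real and irrational: λ = (36 ± sqrt(272))/2 ≈ 26.2462, 9.7538.
So the eigenvalues of A^T A are ≈ 9.7538, 26.2462 (all ≥ 0, as they must be for A^T A). The largest is λ_max = (36 + sqrt(272))/2 ≈ 26.2462, hence ||A||_2 = sqrt(λ_max) = sqrt((36 + sqrt(272))/2) ≈ 5.1231.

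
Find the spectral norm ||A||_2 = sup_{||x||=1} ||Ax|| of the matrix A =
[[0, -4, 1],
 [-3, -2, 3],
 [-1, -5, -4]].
||A||_2 ≈ 7.1429 (= sqrt(largest eigenvalue of A^T A))

||A||_2 = sigma_max(A) = sqrt(lambda_max(A^T A)). Form the symmetric matrix M = A^T A =
[[10, 11, -5],
 [11, 45, 10],
 [-5, 10, 26]].
Its characteristic polynomial (trace, sum of principal 2x2 minors, determinant of M give the coefficients) is
  p(λ) = det(λ I - M) = λ^3 - 81λ^2 + 1634λ - 5329.
No integer candidate from the rational root theorem (±divisors of 5329) is a root, so the roots are irrational. The cubic discriminant is Δ = 667460425 > 0, so there are three distinct real roots. p(4) = -25 and p(5) = 941 have opposite signs, so a root lies in (4, 5); Newton's method refines it to λ ≈ 4.0242. p(25) = 521 and p(26) = -25 have opposite signs, so a root lies in (25, 26); Newton's method refines it to λ ≈ 25.9545. p(51) = -25 and p(52) = 1223 have opposite signs, so a root lies in (51, 52); Newton's method refines it to λ ≈ 51.0212. Check (Vieta): the three roots sum to 81, matching tr M = 81.
So the eigenvalues of A^T A are ≈ 4.0242, 25.9545, 51.0212 (all ≥ 0, as they must be for A^T A). The largest is λ_max ≈ 51.0212, hence ||A||_2 = sqrt(λ_max) ≈ 7.1429.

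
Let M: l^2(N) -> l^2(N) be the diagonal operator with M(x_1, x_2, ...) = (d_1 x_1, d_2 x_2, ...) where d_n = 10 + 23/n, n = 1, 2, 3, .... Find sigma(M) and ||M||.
sigma(M) = {10 + 23/n : n ≥ 1} ∪ {10}; ||M|| = 33

A bounded diagonal operator on l^2 with diagonal entries d_n has spectrum equal to the closure of {d_n : n ≥ 1}: every d_n is an eigenvalue (with eigenvector e_n), so {d_n} ⊂ sigma(M); the spectrum is closed, so its closure is too; and for lambda not in the closure, (M - lambda I) has bounded inverse (the diagonal entries 1/(d_n - lambda) are bounded). For our sequence d_n = 10 + 23/n, n = 1, 2, 3, ...:
  - {d_n} = {10 + 23/n : n ≥ 1}; the only limit point is 10
  - closure = {10 + 23/n : n ≥ 1} ∪ {10}
For the norm: a diagonal operator has ||M|| = sup_n |d_n|. Here d_n = 10 + 23/n is positive and decreasing, so sup_n |d_n| = d_1 = 10 + 23 = 33. So ||M|| = 33.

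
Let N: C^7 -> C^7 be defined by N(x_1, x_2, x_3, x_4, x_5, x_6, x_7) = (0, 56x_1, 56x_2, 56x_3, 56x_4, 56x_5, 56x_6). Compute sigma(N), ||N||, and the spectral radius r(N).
sigma(N) = {0}; ||N|| = 56; r(N) = 0. (N is nilpotent with N^7 = 0.)

On C^7, N is a strictly lower-triangular matrix with 56 on the subdiagonal and zeros elsewhere, so its characteristic polynomial is lambda^7 and every eigenvalue is 0: sigma(N) = {0}. For the operator norm, N e_i = 56e_{i+1} for i = 1, ..., 6 and N e_7 = 0, so the singular values of N are 56 (with multiplicity 6) and 0; hence ||N|| = 56. The spectral radius r(N) = max|lambda| = 0. Note ||N|| > r(N) — characteristic of non-normal nilpotent operators. Indeed N^7 = 0.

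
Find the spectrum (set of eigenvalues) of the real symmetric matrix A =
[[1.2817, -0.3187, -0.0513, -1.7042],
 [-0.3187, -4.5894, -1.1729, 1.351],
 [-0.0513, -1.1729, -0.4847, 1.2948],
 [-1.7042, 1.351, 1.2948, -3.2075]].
sigma(A) ≈ {-6, -3, 0, 2}

A is real symmetric, so its spectrum consists of real eigenvalues. Expanding the characteristic polynomial of the displayed matrix gives
  det(λ I - A) = p(λ) = λ^4 + (7)λ^3 + (0)λ^2 + (-36)λ + (0.0022).
Solving p(λ) = 0 yields eigenvalues ≈ -6, -3, 0, 2. (A is shown rounded to 4 decimals, so these recover the underlying integer eigenvalues to within that precision.)
Verification: the trace of A = -7 equals the sum of eigenvalues -7, and det(A) ≈ 0.0022 matches the eigenvalue product 0.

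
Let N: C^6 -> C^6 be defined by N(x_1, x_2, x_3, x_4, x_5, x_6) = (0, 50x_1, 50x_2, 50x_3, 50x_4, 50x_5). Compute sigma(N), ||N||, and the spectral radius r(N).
sigma(N) = {0}; ||N|| = 50; r(N) = 0. (N is nilpotent with N^6 = 0.)

On C^6, N is a strictly lower-triangular matrix with 50 on the subdiagonal and zeros elsewhere, so its characteristic polynomial is lambda^6 and every eigenvalue is 0: sigma(N) = {0}. For the operator norm, N e_i = 50e_{i+1} for i = 1, ..., 5 and N e_6 = 0, so the singular values of N are 50 (with multiplicity 5) and 0; hence ||N|| = 50. The spectral radius r(N) = max|lambda| = 0. Note ||N|| > r(N) — characteristic of non-normal nilpotent operators. Indeed N^6 = 0.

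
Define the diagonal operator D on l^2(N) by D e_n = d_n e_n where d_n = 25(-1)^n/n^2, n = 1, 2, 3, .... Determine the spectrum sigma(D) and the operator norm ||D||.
sigma(D) = {25(-1)^n/n^2 : n ≥ 1} ∪ {0}; ||D|| = 25

A bounded diagonal operator on l^2 with diagonal entries d_n has spectrum equal to the closure of {d_n : n ≥ 1}: every d_n is an eigenvalue (with eigenvector e_n), so {d_n} ⊂ sigma(D); the spectrum is closed, so its closure is too; and for lambda not in the closure, (D - lambda I) has bounded inverse (the diagonal entries 1/(d_n - lambda) are bounded). For our sequence d_n = 25(-1)^n/n^2, n = 1, 2, 3, ...:
  - {d_n} = {25(-1)^n/n^2 : n ≥ 1}; the only limit point is 0
  - closure = {25(-1)^n/n^2 : n ≥ 1} ∪ {0}
For the norm: a diagonal operator has ||D|| = sup_n |d_n|. Here |d_n| = 25/n^2 is decreasing, so sup_n |d_n| = |d_1| = 25. So ||D|| = 25.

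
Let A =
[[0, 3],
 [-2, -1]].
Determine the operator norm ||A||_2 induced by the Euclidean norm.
||A||_2 = sqrt((14 + sqrt(52))/2) ≈ 3.2566 (= sqrt(largest eigenvalue of A^T A))

||A||_2 = sigma_max(A) = sqrt(lambda_max(A^T A)). Form the symmetric matrix M = A^T A =
[[4, 2],
 [2, 10]].
Its characteristic polynomial (trace, determinant of M give the coefficients) is
  p(λ) = det(λ I - M) = λ^2 - 14λ + 36.
For λ^2 - 14λ + 36 the discriminant is 52. It is nonnegative but not a perfect square, so the roots are real and irrational: λ = (14 ± sqrt(52))/2 ≈ 10.6056, 3.3944.
So the eigenvalues of A^T A are ≈ 3.3944, 10.6056 (all ≥ 0, as they must be for A^T A). The largest is λ_max = (14 + sqrt(52))/2 ≈ 10.6056, hence ||A||_2 = sqrt(λ_max) = sqrt((14 + sqrt(52))/2) ≈ 3.2566.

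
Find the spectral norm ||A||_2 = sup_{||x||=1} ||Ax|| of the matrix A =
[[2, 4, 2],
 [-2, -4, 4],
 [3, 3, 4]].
||A||_2 ≈ 7.6995 (= sqrt(largest eigenvalue of A^T A))

||A||_2 = sigma_max(A) = sqrt(lambda_max(A^T A)). Form the symmetric matrix M = A^T A =
[[17, 25, 8],
 [25, 41, 4],
 [8, 4, 36]].
Its characteristic polynomial (trace, sum of principal 2x2 minors, determinant of M give the coefficients) is
  p(λ) = det(λ I - M) = λ^3 - 94λ^2 + 2080λ - 1296.
No integer candidate from the rational root theorem (±divisors of 1296) is a root, so the roots are irrational. The cubic discriminant is Δ = 2442415872 > 0, so there are three distinct real roots. p(0) = -1296 and p(1) = 691 have opposite signs, so a root lies in (0, 1); Newton's method refines it to λ ≈ 0.6416. p(34) = 64 and p(35) = -771 have opposite signs, so a root lies in (34, 35); Newton's method refines it to λ ≈ 34.0759. p(59) = -411 and p(60) = 1104 have opposite signs, so a root lies in (59, 60); Newton's method refines it to λ ≈ 59.2826. Check (Vieta): the three roots sum to 94, matching tr M = 94.
So the eigenvalues of A^T A are ≈ 0.6416, 34.0759, 59.2826 (all ≥ 0, as they must be for A^T A). The largest is λ_max ≈ 59.2826, hence ||A||_2 = sqrt(λ_max) ≈ 7.6995.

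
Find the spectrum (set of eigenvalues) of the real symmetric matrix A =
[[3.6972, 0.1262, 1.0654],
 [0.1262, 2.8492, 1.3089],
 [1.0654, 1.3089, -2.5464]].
sigma(A) ≈ {-3, 3, 4}

A is real symmetric, so its spectrum consists of real eigenvalues. Expanding the characteristic polynomial of the displayed matrix gives
  det(λ I - A) = p(λ) = λ^3 + (-4)λ^2 + (-9)λ + (36).
Solving p(λ) = 0 yields eigenvalues ≈ -3, 3, 4. (A is shown rounded to 4 decimals, so these recover the underlying integer eigenvalues to within that precision.)
Verification: the trace of A = 4 equals the sum of eigenvalues 4, and det(A) ≈ -35.9996 matches the eigenvalue product -36.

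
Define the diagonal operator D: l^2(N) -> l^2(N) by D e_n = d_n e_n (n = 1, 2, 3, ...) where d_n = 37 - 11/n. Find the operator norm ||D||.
||D|| = 37

For a diagonal operator on l^2 with entries d_n, ||D|| = sup_n |d_n|. Here d_1 = 26, d_2 = 63/2, ..., and d_n = 37 - 11/n increases monotonically toward 37. All terms lie in [26, 37), so |d_n| = d_n and the supremum is the limit 37, which is not attained by any individual d_n. Hence ||D|| = 37.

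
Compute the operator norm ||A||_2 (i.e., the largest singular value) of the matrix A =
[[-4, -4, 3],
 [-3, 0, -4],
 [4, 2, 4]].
||A||_2 ≈ 7.9433 (= sqrt(largest eigenvalue of A^T A))

||A||_2 = sigma_max(A) = sqrt(lambda_max(A^T A)). Form the symmetric matrix M = A^T A =
[[41, 24, 16],
 [24, 20, -4],
 [16, -4, 41]].
Its characteristic polynomial (trace, sum of principal 2x2 minors, determinant of M give the coefficients) is
  p(λ) = det(λ I - M) = λ^3 - 102λ^2 + 2473λ - 1156.
No integer candidate from the rational root theorem (±divisors of 1156) is a root, so the roots are irrational. The cubic discriminant is Δ = 3436881152 > 0, so there are three distinct real roots. p(0) = -1156 and p(1) = 1216 have opposite signs, so a root lies in (0, 1); Newton's method refines it to λ ≈ 0.4768. p(38) = 402 and p(39) = -532 have opposite signs, so a root lies in (38, 39); Newton's method refines it to λ ≈ 38.4269. p(63) = -148 and p(64) = 1468 have opposite signs, so a root lies in (63, 64); Newton's method refines it to λ ≈ 63.0963. Check (Vieta): the three roots sum to 102, matching tr M = 102.
So the eigenvalues of A^T A are ≈ 0.4768, 38.4269, 63.0963 (all ≥ 0, as they must be for A^T A). The largest is λ_max ≈ 63.0963, hence ||A||_2 = sqrt(λ_max) ≈ 7.9433.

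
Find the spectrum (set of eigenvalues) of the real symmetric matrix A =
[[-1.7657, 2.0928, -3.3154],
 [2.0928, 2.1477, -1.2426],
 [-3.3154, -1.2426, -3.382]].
sigma(A) ≈ {-6, -1, 4}

A is real symmetric, so its spectrum consists of real eigenvalues. Expanding the characteristic polynomial of the displayed matrix gives
  det(λ I - A) = p(λ) = λ^3 + (3)λ^2 + (-22)λ + (-24).
Solving p(λ) = 0 yields eigenvalues ≈ -6, -1, 4. (A is shown rounded to 4 decimals, so these recover the underlying integer eigenvalues to within that precision.)
Verification: the trace of A = -3 equals the sum of eigenvalues -3, and det(A) ≈ 24.0003 matches the eigenvalue product 24.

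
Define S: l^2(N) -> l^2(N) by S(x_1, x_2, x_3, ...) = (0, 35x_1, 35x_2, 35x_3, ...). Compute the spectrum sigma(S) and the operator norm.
sigma(S) = closed disk {z in C : |z| ≤ 35}; ||S|| = 35

Note S = 35·U where U is the unit right shift (U x)_k = x_{k-1} (with x_0 := 0); so ||S|| = 35||U|| and sigma(S) = 35·sigma(U). ||S x||^2 = sum_{k≥1} |35x_k|^2 = 1225||x||^2, so ||S|| = 35 and sigma(S) ⊂ {|z| ≤ 35}. For any |lambda| < 35, the equation (S - lambda I) x = 0 forces x_1 = 0, then 35x_k = lambda x_{k+1} ⇒ x = 0, so S has no eigenvalues. But (S - lambda I) is not surjective for |lambda| < 35: solving (S - lambda I) x = e_1 would require x_n proportional to (lambda/35)^(-n), which is not in l^2. So every |lambda| < 35 lies in the residual spectrum. The boundary |lambda| = 35 is in the approximate point spectrum (the spectrum is closed). Hence sigma(S) is the closed disk of radius 35.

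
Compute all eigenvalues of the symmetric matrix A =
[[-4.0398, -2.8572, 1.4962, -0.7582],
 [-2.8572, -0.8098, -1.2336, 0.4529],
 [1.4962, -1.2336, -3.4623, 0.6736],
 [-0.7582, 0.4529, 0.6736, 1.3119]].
sigma(A) ≈ {-6, -4, 1, 2}

A is real symmetric, so its spectrum consists of real eigenvalues. Expanding the characteristic polynomial of the displayed matrix gives
  det(λ I - A) = p(λ) = λ^4 + (7)λ^3 + (-4)λ^2 + (-51.9987)λ + (48).
Solving p(λ) = 0 yields eigenvalues ≈ -6, -4, 1, 2. (A is shown rounded to 4 decimals, so these recover the underlying integer eigenvalues to within that precision.)
Verification: the trace of A = -7 equals the sum of eigenvalues -7, and det(A) ≈ 47.9996 matches the eigenvalue product 48.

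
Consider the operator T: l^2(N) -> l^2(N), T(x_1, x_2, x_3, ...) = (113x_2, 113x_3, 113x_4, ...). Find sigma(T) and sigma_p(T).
sigma(T) = closed disk {z in C : |z| ≤ 113}; sigma_p(T) = open disk {z in C : |z| < 113}

Note T = 113·V where V is the unit left shift (V x)_k = x_{k+1}; so sigma(T) = 113·sigma(V) and ||T|| = 113||V||. ||T x||^2 = 12769sum_{k≥2} |x_k|^2 ≤ 12769||x||^2, with equality on {x : x_1 = 0}, so ||T|| = 113. For any lambda with |lambda| < 113, set r = lambda/113 (|r| < 1); the vector x = (1, r, r^2, ...) is in l^2 and satisfies T x = 113(r, r^2, ...) = lambda x, so lambda is an eigenvalue. On the boundary |lambda| = 113 the geometric series diverges, so no l^2 eigenvector exists, but these lambda lie in the approximate point spectrum. Hence sigma(T) is the closed disk of radius 113 and sigma_p(T) is the open disk.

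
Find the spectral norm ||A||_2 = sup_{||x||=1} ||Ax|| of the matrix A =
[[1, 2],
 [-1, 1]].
||A||_2 = sqrt((7 + sqrt(13))/2) ≈ 2.3028 (= sqrt(largest eigenvalue of A^T A))

||A||_2 = sigma_max(A) = sqrt(lambda_max(A^T A)). Form the symmetric matrix M = A^T A =
[[2, 1],
 [1, 5]].
Its characteristic polynomial (trace, determinant of M give the coefficients) is
  p(λ) = det(λ I - M) = λ^2 - 7λ + 9.
For λ^2 - 7λ + 9 the discriminant is 13. It is nonnegative but not a perfect square, so the roots are real and irrational: λ = (7 ± sqrt(13))/2 ≈ 5.3028, 1.6972.
So the eigenvalues of A^T A are ≈ 1.6972, 5.3028 (all ≥ 0, as they must be for A^T A). The largest is λ_max = (7 + sqrt(13))/2 ≈ 5.3028, hence ||A||_2 = sqrt(λ_max) = sqrt((7 + sqrt(13))/2) ≈ 2.3028.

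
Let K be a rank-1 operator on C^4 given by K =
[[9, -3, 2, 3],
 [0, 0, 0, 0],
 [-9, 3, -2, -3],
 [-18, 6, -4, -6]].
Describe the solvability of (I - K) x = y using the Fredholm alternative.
(I - K) is singular (det(I - K) = 0, i.e. 1 ∈ sigma(K)). (I - K) x = y is solvable iff y ⊥ ker((I - K)^*) = span{(9, -3, 2, 3)}, i.e. iff 9y_1 - 3y_2 + 2y_3 + 3y_4 = 0. When solvable, the solutions are x = y + c·(1, 0, -1, -2), c arbitrary (ker(I - K) = span{(1, 0, -1, -2)}, dimension 1).

K has rank 1, so it is an outer product K = u v^T: every row of K is a multiple of one row vector. Reading off the entries, u = (1, 0, -1, -2) and v = (9, -3, 2, 3) (row i of K equals u_i·v^T). A rank-one matrix u v^T satisfies K u = u (v·u) and kills the (3)-dimensional subspace v^⊥, so its characteristic polynomial is lambda^3 (lambda - v·u) with v·u = tr K = 1. Hence the eigenvalues of I - K are 1 (multiplicity 3) and 1 - (1) = 0, so det(I - K) = 0. (Direct check: I - K =
[[-8, 3, -2, -3],
 [0, 1, 0, 0],
 [9, -3, 3, 3],
 [18, -6, 4, 7]]
has determinant 0.) So 1 is an eigenvalue of K and (I - K) is not invertible. The finite-dimensional Fredholm alternative says: either (I - K) is invertible, or ker(I - K) ≠ {0} and then range(I - K) = ker((I - K)^*)^⊥, with dim ker(I - K) = dim ker((I - K)^*). We are in the second case, so we need both kernels. Kernel of I - K: (I - K) u = u - u (v·u) = u - u = 0, so ker(I - K) = span{u} = span{(1, 0, -1, -2)} (it is exactly 1-dimensional because rank(I - K) = 3). Kernel of the adjoint: K is real, so (I - K)^* = I - K^T = I - v u^T, and (I - v u^T) v = v - v (u·v) = 0; hence ker((I - K)^*) = span{v} = span{(9, -3, 2, 3)}. Therefore (I - K) x = y is solvable iff <y, v> = 0, i.e. iff 9y_1 - 3y_2 + 2y_3 + 3y_4 = 0. When this holds, K y = u (v·y) = 0, so (I - K) y = y and x = y is a particular solution; the full solution set is the line x = y + c·u = y + c·(1, 0, -1, -2), c ∈ C.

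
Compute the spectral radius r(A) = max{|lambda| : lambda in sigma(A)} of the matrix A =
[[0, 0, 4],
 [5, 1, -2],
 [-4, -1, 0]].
r(A) ≈ 3.789

The eigenvalues of A are the roots of its characteristic polynomial. With M = A (coefficients from the trace, the sum of principal 2x2 minors, and det A):
  p(λ) = det(λ I - M) = λ^3 - λ^2 + 14λ + 4.
No integer candidate from the rational root theorem (±divisors of 4) is a root, so the roots are irrational. The cubic discriminant is Δ = -12204 < 0, so there is one real root and a complex-conjugate pair. p(-1) = -12 and p(0) = 4 have opposite signs, so a root lies in (-1, 0); Newton's method refines it to λ ≈ -0.2786. Dividing out (λ - (-0.2786)) leaves approximately λ^2 - 1.2786λ + 14.3563. For λ^2 - 1.2786λ + 14.3563 the discriminant is -55.7901. It is negative, so the remaining roots are the complex-conjugate pair λ ≈ 0.6393 ± 3.7346i. Their product equals the constant term, so |λ|^2 ≈ 14.3563 and |λ| ≈ 3.789.
Thus the eigenvalues (to 4 decimals) are -0.2786 (modulus 0.2786); 0.6393 ± 3.7346i (modulus 3.789). The spectral radius is the largest modulus: r(A) ≈ 3.789. (Cross-check: r(A) ≤ ||A||_2 ≈ 6.8446; equality holds whenever A is normal, though it can also hold for some non-normal A.)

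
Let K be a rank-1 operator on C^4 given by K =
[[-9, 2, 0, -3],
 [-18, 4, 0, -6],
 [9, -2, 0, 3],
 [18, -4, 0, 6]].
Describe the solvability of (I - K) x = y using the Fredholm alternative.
(I - K) is singular (det(I - K) = 0, i.e. 1 ∈ sigma(K)). (I - K) x = y is solvable iff y ⊥ ker((I - K)^*) = span{(-9, 2, 0, -3)}, i.e. iff -9y_1 + 2y_2 - 3y_4 = 0. When solvable, the solutions are x = y + c·(1, 2, -1, -2), c arbitrary (ker(I - K) = span{(1, 2, -1, -2)}, dimension 1).

K has rank 1, so it is an outer product K = u v^T: every row of K is a multiple of one row vector. Reading off the entries, u = (1, 2, -1, -2) and v = (-9, 2, 0, -3) (row i of K equals u_i·v^T). A rank-one matrix u v^T satisfies K u = u (v·u) and kills the (3)-dimensional subspace v^⊥, so its characteristic polynomial is lambda^3 (lambda - v·u) with v·u = tr K = 1. Hence the eigenvalues of I - K are 1 (multiplicity 3) and 1 - (1) = 0, so det(I - K) = 0. (Direct check: I - K =
[[10, -2, 0, 3],
 [18, -3, 0, 6],
 [-9, 2, 1, -3],
 [-18, 4, 0, -5]]
has determinant 0.) So 1 is an eigenvalue of K and (I - K) is not invertible. The finite-dimensional Fredholm alternative says: either (I - K) is invertible, or ker(I - K) ≠ {0} and then range(I - K) = ker((I - K)^*)^⊥, with dim ker(I - K) = dim ker((I - K)^*). We are in the second case, so we need both kernels. Kernel of I - K: (I - K) u = u - u (v·u) = u - u = 0, so ker(I - K) = span{u} = span{(1, 2, -1, -2)} (it is exactly 1-dimensional because rank(I - K) = 3). Kernel of the adjoint: K is real, so (I - K)^* = I - K^T = I - v u^T, and (I - v u^T) v = v - v (u·v) = 0; hence ker((I - K)^*) = span{v} = span{(-9, 2, 0, -3)}. Therefore (I - K) x = y is solvable iff <y, v> = 0, i.e. iff -9y_1 + 2y_2 - 3y_4 = 0. When this holds, K y = u (v·y) = 0, so (I - K) y = y and x = y is a particular solution; the full solution set is the line x = y + c·u = y + c·(1, 2, -1, -2), c ∈ C.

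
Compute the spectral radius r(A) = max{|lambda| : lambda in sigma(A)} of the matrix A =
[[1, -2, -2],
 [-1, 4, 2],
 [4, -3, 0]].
r(A) ≈ 3.2837

The eigenvalues of A are the roots of its characteristic polynomial. With M = A (coefficients from the trace, the sum of principal 2x2 minors, and det A):
  p(λ) = det(λ I - M) = λ^3 - 5λ^2 + 16λ - 16.
No integer candidate from the rational root theorem (±divisors of 16) is a root, so the roots are irrational. The cubic discriminant is Δ = -1856 < 0, so there is one real root and a complex-conjugate pair. p(1) = -4 and p(2) = 4 have opposite signs, so a root lies in (1, 2); Newton's method refines it to λ ≈ 1.4839. Dividing out (λ - (1.4839)) leaves approximately λ^2 - 3.5161λ + 10.7825. For λ^2 - 3.5161λ + 10.7825 the discriminant is -30.7669. It is negative, so the remaining roots are the complex-conjugate pair λ ≈ 1.7581 ± 2.7734i. Their product equals the constant term, so |λ|^2 ≈ 10.7825 and |λ| ≈ 3.2837.
Thus the eigenvalues (to 4 decimals) are 1.4839 (modulus 1.4839); 1.7581 ± 2.7734i (modulus 3.2837). The spectral radius is the largest modulus: r(A) ≈ 3.2837. (Cross-check: r(A) ≤ ||A||_2 ≈ 6.7933; equality holds whenever A is normal, though it can also hold for some non-normal A.)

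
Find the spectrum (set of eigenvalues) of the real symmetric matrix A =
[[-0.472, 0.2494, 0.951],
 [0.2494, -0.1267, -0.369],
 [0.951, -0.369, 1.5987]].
sigma(A) ≈ {-1, 0, 2}

A is real symmetric, so its spectrum consists of real eigenvalues. Expanding the characteristic polynomial of the displayed matrix gives
  det(λ I - A) = p(λ) = λ^3 + (-1)λ^2 + (-2)λ + (0).
Solving p(λ) = 0 yields eigenvalues ≈ -1, 0, 2. (A is shown rounded to 4 decimals, so these recover the underlying integer eigenvalues to within that precision.)
Verification: the trace of A = 1 equals the sum of eigenvalues 1, and det(A) ≈ -0.0000 matches the eigenvalue product 0.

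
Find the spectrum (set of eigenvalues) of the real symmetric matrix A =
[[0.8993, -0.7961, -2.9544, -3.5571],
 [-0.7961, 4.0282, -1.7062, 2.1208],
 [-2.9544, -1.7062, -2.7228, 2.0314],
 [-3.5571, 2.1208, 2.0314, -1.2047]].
sigma(A) ≈ {-5, -4, 4, 6}

A is real symmetric, so its spectrum consists of real eigenvalues. Expanding the characteristic polynomial of the displayed matrix gives
  det(λ I - A) = p(λ) = λ^4 + (-1)λ^3 + (-46)λ^2 + (16)λ + (480.017).
Solving p(λ) = 0 yields eigenvalues ≈ -5, -4, 4, 6. (A is shown rounded to 4 decimals, so these recover the underlying integer eigenvalues to within that precision.)
Verification: the trace of A = 1 equals the sum of eigenvalues 1, and det(A) ≈ 480.0170 matches the eigenvalue product 480.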